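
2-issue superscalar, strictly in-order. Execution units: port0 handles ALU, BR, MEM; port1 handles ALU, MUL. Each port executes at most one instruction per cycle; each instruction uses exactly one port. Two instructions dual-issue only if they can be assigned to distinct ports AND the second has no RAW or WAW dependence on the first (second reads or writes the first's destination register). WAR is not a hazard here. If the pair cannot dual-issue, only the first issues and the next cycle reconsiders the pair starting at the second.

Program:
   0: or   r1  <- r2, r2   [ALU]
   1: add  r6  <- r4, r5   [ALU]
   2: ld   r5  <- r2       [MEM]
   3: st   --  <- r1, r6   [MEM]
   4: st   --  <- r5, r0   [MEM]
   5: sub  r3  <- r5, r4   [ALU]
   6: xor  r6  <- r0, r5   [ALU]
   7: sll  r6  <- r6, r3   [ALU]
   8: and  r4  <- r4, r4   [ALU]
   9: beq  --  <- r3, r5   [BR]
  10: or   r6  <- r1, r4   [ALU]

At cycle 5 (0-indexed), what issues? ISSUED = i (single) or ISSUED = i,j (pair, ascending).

c0: i0,i1 or.ALU+add.ALU  2-wide
c1: i2 ld.MEM  no-port MEM/MEM
c2: i3 st.MEM  no-port MEM/MEM
c3: i4,i5 st.MEM+sub.ALU  2-wide
c4: i6 xor.ALU  RAW+WAW r6
c5: i7,i8 sll.ALU+and.ALU  2-wide
c6: i9,i10 beq.BR+or.ALU  2-wide

ISSUED = 7,8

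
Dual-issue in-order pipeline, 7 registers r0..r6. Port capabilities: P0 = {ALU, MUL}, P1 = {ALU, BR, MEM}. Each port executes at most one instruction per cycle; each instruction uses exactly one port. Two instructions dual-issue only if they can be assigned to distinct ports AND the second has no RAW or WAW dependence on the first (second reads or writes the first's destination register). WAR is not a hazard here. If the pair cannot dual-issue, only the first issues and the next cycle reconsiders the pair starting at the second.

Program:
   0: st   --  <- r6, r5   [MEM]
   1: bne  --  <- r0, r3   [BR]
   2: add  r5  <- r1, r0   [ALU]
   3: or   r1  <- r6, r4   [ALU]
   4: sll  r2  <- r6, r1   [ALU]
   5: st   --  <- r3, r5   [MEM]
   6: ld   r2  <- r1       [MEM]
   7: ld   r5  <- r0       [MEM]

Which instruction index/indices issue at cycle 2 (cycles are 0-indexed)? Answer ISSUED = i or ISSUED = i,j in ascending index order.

ISSUED = 3

[0] i0  st  -- no-port MEM/BR
[1] i1,i2  bne add  -- dual
[2] i3  or  -- RAW r1
[3] i4,i5  sll st  -- dual
[4] i6  ld  -- no-port MEM/MEM
[5] i7  ld  -- tail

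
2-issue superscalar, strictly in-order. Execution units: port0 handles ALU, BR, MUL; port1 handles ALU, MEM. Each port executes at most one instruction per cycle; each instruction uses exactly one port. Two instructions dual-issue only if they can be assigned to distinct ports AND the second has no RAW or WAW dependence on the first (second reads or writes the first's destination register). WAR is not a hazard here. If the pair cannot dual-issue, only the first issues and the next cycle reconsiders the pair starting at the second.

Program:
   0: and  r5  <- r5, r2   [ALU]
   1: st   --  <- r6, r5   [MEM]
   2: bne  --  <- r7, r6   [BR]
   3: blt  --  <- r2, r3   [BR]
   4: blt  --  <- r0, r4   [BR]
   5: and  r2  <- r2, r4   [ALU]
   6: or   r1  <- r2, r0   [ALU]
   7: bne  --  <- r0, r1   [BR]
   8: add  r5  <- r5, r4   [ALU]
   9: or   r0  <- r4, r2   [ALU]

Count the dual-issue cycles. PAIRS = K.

PAIRS = 3

  cy0 -> i0 (and) RAW r5
  cy1 -> i1,i2 (st;bne) pair
  cy2 -> i3 (blt) no-port BR/BR
  cy3 -> i4,i5 (blt;and) pair
  cy4 -> i6 (or) RAW r1
  cy5 -> i7,i8 (bne;add) pair
  cy6 -> i9 (or) tail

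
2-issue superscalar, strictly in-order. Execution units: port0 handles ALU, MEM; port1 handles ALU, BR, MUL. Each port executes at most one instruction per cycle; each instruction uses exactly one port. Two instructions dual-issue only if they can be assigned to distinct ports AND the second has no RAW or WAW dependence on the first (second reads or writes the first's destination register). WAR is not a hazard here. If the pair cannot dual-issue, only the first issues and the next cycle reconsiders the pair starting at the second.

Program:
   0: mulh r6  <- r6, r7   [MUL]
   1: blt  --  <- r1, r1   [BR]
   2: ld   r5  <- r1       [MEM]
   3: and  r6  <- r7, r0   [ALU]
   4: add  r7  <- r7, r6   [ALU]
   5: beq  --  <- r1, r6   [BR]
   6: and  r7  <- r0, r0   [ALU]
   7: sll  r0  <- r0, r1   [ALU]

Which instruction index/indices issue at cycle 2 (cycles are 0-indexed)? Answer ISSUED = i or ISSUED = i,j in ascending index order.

ISSUED = 3

  cy0 -> i0 (mulh.MUL) no-port MUL/BR
  cy1 -> i1&i2 (blt.BR;ld.MEM) 2-wide
  cy2 -> i3 (and.ALU) RAW r6
  cy3 -> i4&i5 (add.ALU;beq.BR) 2-wide
  cy4 -> i6&i7 (and.ALU;sll.ALU) 2-wide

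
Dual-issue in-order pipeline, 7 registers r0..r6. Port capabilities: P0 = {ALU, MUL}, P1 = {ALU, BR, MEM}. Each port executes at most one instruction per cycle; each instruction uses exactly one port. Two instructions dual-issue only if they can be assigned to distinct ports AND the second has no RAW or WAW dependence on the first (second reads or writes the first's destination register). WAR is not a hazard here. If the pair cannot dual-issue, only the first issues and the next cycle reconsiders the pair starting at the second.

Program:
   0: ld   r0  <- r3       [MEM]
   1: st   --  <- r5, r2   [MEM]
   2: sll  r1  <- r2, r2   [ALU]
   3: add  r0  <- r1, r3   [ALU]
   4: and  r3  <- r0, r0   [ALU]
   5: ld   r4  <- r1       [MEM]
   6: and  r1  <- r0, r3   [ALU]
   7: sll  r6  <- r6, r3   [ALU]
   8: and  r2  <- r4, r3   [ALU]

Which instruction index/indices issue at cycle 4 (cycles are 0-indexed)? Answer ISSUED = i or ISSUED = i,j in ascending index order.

ISSUED = 6,7

c0: i0 ld  no-port MEM/MEM
c1: i1+i2 st sll  pair
c2: i3 add  RAW r0
c3: i4+i5 and ld  pair
c4: i6+i7 and sll  pair
c5: i8 and  tail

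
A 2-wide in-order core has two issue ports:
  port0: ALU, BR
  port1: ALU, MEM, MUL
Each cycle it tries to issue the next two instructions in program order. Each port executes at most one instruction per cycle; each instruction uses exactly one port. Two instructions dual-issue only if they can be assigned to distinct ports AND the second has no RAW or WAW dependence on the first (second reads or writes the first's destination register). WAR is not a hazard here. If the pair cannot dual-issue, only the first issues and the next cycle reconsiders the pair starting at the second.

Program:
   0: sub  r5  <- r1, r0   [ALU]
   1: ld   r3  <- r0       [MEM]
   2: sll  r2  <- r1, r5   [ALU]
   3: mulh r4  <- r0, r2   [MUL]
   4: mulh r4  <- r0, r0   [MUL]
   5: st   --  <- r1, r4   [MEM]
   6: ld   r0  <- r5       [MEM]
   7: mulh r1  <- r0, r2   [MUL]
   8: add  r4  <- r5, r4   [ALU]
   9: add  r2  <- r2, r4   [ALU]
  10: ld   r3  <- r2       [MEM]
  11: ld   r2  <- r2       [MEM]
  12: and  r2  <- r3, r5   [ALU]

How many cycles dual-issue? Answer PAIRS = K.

PAIRS = 2

c0: i0&i1 sub.ALU;ld.MEM  2-wide
c1: i2 sll.ALU  RAW r2
c2: i3 mulh.MUL  no-port MUL/MUL
c3: i4 mulh.MUL  no-port MUL/MEM
c4: i5 st.MEM  no-port MEM/MEM
c5: i6 ld.MEM  no-port MEM/MUL
c6: i7&i8 mulh.MUL;add.ALU  2-wide
c7: i9 add.ALU  RAW r2
c8: i10 ld.MEM  no-port MEM/MEM
c9: i11 ld.MEM  WAW r2
c10: i12 and.ALU  tail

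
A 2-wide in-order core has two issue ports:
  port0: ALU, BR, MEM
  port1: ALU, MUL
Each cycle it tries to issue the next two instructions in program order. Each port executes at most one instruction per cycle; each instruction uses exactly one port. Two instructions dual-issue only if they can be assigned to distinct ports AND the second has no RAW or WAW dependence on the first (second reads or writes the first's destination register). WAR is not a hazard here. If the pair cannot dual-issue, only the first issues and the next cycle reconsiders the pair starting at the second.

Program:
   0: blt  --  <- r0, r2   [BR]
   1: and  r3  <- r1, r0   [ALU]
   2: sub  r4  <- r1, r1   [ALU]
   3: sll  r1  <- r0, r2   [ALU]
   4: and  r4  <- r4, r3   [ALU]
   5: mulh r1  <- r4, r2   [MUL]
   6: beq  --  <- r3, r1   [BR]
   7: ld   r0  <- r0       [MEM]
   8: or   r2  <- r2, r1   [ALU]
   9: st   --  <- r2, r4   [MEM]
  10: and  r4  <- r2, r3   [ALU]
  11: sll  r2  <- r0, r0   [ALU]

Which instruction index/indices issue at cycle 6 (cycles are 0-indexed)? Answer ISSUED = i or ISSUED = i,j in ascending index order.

ISSUED = 9,10

0. blt/and @i0,i1  | dual
1. sub/sll @i2,i3  | dual
2. and @i4  | RAW r4
3. mulh @i5  | RAW r1
4. beq @i6  | no-port BR/MEM
5. ld/or @i7,i8  | dual
6. st/and @i9,i10  | dual
7. sll @i11  | tail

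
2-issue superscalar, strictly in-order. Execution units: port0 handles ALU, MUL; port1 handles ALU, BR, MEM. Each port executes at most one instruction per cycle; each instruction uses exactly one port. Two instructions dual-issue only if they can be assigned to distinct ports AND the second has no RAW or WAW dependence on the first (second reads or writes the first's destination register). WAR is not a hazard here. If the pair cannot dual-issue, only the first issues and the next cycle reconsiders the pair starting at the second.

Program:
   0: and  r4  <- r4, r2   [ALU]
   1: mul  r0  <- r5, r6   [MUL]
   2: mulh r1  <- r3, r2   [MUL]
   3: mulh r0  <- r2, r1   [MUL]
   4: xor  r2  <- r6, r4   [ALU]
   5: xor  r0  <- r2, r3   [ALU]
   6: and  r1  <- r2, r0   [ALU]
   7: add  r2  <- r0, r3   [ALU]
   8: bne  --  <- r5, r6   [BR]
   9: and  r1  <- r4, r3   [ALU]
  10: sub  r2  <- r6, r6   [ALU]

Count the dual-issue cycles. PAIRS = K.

  cy0 -> i0,i1 (and mul) pair
  cy1 -> i2 (mulh) no-port MUL/MUL
  cy2 -> i3,i4 (mulh xor) pair
  cy3 -> i5 (xor) RAW r0
  cy4 -> i6,i7 (and add) pair
  cy5 -> i8,i9 (bne and) pair
  cy6 -> i10 (sub) tail

PAIRS = 4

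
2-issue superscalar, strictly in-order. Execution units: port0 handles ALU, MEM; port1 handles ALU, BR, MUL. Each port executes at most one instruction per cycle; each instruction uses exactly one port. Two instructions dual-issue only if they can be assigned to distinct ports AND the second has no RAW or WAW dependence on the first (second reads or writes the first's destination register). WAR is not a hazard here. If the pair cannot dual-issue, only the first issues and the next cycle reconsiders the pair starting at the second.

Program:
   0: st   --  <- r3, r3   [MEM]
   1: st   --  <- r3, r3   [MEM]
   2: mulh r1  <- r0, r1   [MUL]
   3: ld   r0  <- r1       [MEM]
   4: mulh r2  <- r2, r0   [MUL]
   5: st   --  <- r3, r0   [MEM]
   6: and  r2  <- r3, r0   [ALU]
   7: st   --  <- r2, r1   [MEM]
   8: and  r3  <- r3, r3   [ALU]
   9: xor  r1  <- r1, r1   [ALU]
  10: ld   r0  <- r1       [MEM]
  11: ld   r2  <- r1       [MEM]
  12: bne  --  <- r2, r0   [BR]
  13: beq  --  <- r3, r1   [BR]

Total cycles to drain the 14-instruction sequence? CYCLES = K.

CYCLES = 11

#0 head=0: st.MEM i0 no-port MEM/MEM
#1 head=1: st.MEM+mulh.MUL i1,i2 2-wide
#2 head=3: ld.MEM i3 RAW r0
#3 head=4: mulh.MUL+st.MEM i4,i5 2-wide
#4 head=6: and.ALU i6 RAW r2
#5 head=7: st.MEM+and.ALU i7,i8 2-wide
#6 head=9: xor.ALU i9 RAW r1
#7 head=10: ld.MEM i10 no-port MEM/MEM
#8 head=11: ld.MEM i11 RAW r2
#9 head=12: bne.BR i12 no-port BR/BR
#10 head=13: beq.BR i13 tail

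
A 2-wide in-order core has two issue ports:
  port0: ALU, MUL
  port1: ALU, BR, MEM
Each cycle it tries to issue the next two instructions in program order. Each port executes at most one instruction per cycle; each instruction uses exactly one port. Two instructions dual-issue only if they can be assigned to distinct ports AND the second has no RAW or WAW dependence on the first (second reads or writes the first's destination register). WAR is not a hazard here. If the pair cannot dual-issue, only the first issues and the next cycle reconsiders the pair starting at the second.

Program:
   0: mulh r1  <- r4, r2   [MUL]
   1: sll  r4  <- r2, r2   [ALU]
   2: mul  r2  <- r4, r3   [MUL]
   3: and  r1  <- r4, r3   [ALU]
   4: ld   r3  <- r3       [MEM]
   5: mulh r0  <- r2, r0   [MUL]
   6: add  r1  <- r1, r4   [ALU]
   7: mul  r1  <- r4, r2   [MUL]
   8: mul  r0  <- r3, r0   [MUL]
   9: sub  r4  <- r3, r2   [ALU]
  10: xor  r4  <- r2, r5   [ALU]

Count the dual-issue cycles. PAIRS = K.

PAIRS = 4

t=0 i0/i1:mulh sll ; 2-wide
t=1 i2/i3:mul and ; 2-wide
t=2 i4/i5:ld mulh ; 2-wide
t=3 i6:add ; WAW r1
t=4 i7:mul ; no-port MUL/MUL
t=5 i8/i9:mul sub ; 2-wide
t=6 i10:xor ; tail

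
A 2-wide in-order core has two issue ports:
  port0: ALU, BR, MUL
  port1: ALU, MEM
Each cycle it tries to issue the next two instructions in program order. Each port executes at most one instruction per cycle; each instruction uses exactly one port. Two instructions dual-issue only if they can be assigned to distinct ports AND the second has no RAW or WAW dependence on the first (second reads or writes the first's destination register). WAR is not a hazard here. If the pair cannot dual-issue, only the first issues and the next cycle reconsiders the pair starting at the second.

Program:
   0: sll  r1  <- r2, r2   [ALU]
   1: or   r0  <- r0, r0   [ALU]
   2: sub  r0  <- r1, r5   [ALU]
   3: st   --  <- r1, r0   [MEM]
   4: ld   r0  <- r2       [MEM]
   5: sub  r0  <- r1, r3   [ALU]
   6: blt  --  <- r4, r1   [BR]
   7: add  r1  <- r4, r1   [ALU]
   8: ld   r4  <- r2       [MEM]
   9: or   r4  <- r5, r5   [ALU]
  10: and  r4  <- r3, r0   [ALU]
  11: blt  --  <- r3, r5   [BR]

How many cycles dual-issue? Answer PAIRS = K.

PAIRS = 4

  cy0 -> i0&i1 (sll/or) pair
  cy1 -> i2 (sub) RAW r0
  cy2 -> i3 (st) no-port MEM/MEM
  cy3 -> i4 (ld) WAW r0
  cy4 -> i5&i6 (sub/blt) pair
  cy5 -> i7&i8 (add/ld) pair
  cy6 -> i9 (or) WAW r4
  cy7 -> i10&i11 (and/blt) pair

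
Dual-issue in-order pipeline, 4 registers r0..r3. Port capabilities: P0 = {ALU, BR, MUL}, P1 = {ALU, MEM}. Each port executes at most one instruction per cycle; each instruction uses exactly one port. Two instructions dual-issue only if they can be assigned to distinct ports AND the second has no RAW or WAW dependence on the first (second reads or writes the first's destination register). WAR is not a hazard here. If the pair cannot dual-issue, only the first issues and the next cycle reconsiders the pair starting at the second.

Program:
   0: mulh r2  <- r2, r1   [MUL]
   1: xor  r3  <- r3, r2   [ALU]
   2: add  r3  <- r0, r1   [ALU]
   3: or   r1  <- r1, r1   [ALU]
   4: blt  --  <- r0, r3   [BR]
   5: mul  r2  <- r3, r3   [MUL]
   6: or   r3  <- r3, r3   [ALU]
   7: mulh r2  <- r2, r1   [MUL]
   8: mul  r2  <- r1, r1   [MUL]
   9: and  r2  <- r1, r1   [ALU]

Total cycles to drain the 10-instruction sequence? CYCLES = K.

CYCLES = 8

c0: i0 mulh  RAW r2
c1: i1 xor  WAW r3
c2: i2/i3 add/or  pair
c3: i4 blt  no-port BR/MUL
c4: i5/i6 mul/or  pair
c5: i7 mulh  no-port MUL/MUL
c6: i8 mul  WAW r2
c7: i9 and  tail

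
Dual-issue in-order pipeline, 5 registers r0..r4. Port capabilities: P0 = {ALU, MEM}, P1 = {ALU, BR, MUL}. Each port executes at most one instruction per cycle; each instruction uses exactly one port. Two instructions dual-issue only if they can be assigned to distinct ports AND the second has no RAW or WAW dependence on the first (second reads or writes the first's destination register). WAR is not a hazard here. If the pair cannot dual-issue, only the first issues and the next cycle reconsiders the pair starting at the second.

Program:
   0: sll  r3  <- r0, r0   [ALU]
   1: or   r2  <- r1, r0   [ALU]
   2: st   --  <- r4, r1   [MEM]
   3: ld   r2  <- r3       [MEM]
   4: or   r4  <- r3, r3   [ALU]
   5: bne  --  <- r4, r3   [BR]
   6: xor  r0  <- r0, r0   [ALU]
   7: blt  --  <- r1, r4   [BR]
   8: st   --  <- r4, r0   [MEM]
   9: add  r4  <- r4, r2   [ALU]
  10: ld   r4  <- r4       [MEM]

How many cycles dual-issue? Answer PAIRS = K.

PAIRS = 4

t=0 i0/i1:sll+or ; 2-wide
t=1 i2:st ; no-port MEM/MEM
t=2 i3/i4:ld+or ; 2-wide
t=3 i5/i6:bne+xor ; 2-wide
t=4 i7/i8:blt+st ; 2-wide
t=5 i9:add ; RAW+WAW r4
t=6 i10:ld ; tail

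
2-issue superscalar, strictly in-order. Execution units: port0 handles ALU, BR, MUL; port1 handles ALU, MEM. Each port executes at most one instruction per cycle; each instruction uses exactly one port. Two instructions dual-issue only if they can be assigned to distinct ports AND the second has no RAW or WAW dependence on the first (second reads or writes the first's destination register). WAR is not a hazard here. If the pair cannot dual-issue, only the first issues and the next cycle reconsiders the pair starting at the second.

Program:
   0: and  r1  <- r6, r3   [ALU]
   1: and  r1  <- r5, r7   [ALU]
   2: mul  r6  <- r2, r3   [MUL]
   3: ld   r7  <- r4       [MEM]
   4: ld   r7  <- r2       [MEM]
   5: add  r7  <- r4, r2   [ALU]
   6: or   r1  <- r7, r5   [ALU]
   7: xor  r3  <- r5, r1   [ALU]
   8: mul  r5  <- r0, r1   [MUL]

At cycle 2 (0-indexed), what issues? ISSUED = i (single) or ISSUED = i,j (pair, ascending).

ISSUED = 3

#0 head=0: and.ALU i0 WAW r1
#1 head=1: and.ALU;mul.MUL i1&i2 dual
#2 head=3: ld.MEM i3 no-port MEM/MEM
#3 head=4: ld.MEM i4 WAW r7
#4 head=5: add.ALU i5 RAW r7
#5 head=6: or.ALU i6 RAW r1
#6 head=7: xor.ALU;mul.MUL i7&i8 dual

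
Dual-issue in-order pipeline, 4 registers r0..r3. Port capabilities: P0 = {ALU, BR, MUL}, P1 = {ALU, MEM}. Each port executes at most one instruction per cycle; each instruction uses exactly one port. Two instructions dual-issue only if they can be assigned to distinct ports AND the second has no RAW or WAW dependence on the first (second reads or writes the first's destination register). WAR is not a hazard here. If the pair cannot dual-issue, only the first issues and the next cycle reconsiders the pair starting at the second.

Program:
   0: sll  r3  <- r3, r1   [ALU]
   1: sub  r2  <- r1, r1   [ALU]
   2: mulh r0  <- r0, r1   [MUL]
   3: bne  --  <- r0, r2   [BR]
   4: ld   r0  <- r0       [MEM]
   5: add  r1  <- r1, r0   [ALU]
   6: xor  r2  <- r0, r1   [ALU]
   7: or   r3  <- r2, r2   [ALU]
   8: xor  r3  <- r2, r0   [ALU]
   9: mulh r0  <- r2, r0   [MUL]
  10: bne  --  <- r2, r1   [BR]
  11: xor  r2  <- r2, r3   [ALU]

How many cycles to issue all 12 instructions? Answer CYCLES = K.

CYCLES = 8

  cy0 -> i0/i1 (sll.ALU sub.ALU) dual
  cy1 -> i2 (mulh.MUL) no-port MUL/BR
  cy2 -> i3/i4 (bne.BR ld.MEM) dual
  cy3 -> i5 (add.ALU) RAW r1
  cy4 -> i6 (xor.ALU) RAW r2
  cy5 -> i7 (or.ALU) WAW r3
  cy6 -> i8/i9 (xor.ALU mulh.MUL) dual
  cy7 -> i10/i11 (bne.BR xor.ALU) dual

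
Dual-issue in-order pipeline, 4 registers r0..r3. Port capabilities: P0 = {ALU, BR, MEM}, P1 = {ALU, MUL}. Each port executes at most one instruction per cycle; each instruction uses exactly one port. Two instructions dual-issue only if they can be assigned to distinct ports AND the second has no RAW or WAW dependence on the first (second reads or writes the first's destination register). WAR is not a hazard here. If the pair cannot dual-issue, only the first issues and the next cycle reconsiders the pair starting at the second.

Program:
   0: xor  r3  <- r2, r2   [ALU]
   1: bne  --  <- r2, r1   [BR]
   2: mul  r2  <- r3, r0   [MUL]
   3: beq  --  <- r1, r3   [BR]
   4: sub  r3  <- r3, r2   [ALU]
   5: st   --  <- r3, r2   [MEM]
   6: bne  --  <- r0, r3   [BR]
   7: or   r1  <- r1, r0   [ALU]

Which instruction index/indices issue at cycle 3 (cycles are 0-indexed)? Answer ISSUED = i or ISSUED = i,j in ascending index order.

ISSUED = 5

t=0 i0,i1:xor bne ; pair
t=1 i2,i3:mul beq ; pair
t=2 i4:sub ; RAW r3
t=3 i5:st ; no-port MEM/BR
t=4 i6,i7:bne or ; pair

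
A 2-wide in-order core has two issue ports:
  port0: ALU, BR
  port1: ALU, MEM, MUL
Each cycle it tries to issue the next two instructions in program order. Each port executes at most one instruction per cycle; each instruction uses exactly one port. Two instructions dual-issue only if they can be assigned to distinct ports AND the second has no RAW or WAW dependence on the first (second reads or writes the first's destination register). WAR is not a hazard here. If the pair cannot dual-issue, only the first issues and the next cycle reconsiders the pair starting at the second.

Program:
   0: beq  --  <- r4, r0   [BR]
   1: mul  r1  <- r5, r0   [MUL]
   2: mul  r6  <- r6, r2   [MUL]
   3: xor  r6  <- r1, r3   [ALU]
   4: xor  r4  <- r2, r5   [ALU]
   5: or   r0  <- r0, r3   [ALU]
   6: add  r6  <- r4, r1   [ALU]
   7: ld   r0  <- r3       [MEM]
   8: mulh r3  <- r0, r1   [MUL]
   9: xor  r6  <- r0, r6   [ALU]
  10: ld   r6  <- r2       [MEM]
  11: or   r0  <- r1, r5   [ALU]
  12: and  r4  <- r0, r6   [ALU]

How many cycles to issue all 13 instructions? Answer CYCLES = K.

CYCLES = 8

  cy0 -> i0/i1 (beq;mul) 2-wide
  cy1 -> i2 (mul) WAW r6
  cy2 -> i3/i4 (xor;xor) 2-wide
  cy3 -> i5/i6 (or;add) 2-wide
  cy4 -> i7 (ld) no-port MEM/MUL
  cy5 -> i8/i9 (mulh;xor) 2-wide
  cy6 -> i10/i11 (ld;or) 2-wide
  cy7 -> i12 (and) tail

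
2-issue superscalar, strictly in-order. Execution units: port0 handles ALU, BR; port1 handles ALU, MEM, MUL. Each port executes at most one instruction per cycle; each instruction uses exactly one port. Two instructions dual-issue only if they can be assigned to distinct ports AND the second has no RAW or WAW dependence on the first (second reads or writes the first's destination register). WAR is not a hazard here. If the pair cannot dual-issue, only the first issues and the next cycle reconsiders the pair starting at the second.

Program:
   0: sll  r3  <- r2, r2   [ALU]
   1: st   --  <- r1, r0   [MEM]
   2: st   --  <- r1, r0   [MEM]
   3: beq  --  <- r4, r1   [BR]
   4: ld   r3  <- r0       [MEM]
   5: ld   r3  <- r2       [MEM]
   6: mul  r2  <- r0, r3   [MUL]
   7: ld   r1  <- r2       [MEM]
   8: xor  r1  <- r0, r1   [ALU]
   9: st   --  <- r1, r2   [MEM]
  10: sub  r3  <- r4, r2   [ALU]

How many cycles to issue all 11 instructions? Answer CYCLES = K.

CYCLES = 8

0. sll.ALU;st.MEM @i0/i1  | pair
1. st.MEM;beq.BR @i2/i3  | pair
2. ld.MEM @i4  | no-port MEM/MEM
3. ld.MEM @i5  | no-port MEM/MUL
4. mul.MUL @i6  | no-port MUL/MEM
5. ld.MEM @i7  | RAW+WAW r1
6. xor.ALU @i8  | RAW r1
7. st.MEM;sub.ALU @i9/i10  | pair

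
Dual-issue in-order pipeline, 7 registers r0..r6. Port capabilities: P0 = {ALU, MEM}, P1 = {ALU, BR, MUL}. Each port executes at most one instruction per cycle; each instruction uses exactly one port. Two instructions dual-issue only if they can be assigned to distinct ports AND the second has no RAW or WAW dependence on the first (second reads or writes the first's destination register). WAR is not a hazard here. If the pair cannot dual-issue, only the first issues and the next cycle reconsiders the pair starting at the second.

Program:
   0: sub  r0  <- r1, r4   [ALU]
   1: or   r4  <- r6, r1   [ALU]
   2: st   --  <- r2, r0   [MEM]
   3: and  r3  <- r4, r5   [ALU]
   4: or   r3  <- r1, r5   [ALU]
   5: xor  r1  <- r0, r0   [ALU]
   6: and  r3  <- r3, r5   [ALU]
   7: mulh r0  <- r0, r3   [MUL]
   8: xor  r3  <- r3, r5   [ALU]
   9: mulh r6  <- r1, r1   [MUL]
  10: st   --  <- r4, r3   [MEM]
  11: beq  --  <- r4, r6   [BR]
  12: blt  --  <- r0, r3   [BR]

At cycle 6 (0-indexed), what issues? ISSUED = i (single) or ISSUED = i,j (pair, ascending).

ISSUED = 11

  cy0 -> i0&i1 (sub.ALU or.ALU) dual
  cy1 -> i2&i3 (st.MEM and.ALU) dual
  cy2 -> i4&i5 (or.ALU xor.ALU) dual
  cy3 -> i6 (and.ALU) RAW r3
  cy4 -> i7&i8 (mulh.MUL xor.ALU) dual
  cy5 -> i9&i10 (mulh.MUL st.MEM) dual
  cy6 -> i11 (beq.BR) no-port BR/BR
  cy7 -> i12 (blt.BR) tail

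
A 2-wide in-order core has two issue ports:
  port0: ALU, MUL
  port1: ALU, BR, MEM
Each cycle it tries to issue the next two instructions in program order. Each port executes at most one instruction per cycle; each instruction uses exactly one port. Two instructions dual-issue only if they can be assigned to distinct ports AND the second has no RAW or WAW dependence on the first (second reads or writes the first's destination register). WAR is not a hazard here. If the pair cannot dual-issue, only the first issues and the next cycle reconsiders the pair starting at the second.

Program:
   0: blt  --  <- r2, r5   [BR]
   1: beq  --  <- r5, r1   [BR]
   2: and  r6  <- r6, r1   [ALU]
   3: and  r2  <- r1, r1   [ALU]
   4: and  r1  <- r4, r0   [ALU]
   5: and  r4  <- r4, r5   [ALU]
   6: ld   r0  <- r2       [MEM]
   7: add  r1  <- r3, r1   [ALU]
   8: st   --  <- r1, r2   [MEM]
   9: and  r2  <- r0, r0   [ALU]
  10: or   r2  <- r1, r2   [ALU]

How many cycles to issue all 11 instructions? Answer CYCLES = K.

[0] i0  blt.BR  -- no-port BR/BR
[1] i1/i2  beq.BR and.ALU  -- dual
[2] i3/i4  and.ALU and.ALU  -- dual
[3] i5/i6  and.ALU ld.MEM  -- dual
[4] i7  add.ALU  -- RAW r1
[5] i8/i9  st.MEM and.ALU  -- dual
[6] i10  or.ALU  -- tail

CYCLES = 7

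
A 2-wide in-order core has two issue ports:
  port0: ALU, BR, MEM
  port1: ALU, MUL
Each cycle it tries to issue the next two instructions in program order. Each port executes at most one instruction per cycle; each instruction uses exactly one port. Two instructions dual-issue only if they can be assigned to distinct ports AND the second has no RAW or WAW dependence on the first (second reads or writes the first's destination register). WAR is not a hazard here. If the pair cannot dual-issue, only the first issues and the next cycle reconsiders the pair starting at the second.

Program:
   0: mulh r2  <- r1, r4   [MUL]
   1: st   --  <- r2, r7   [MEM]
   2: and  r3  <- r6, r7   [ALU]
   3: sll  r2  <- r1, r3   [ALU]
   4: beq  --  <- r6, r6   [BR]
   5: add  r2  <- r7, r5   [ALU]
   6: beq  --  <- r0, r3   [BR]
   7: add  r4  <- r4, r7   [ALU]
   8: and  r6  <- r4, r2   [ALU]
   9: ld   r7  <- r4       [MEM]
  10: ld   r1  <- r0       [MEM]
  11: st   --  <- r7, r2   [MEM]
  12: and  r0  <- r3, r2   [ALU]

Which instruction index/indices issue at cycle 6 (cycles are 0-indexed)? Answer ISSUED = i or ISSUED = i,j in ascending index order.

c0: i0 mulh  RAW r2
c1: i1/i2 st and  dual
c2: i3/i4 sll beq  dual
c3: i5/i6 add beq  dual
c4: i7 add  RAW r4
c5: i8/i9 and ld  dual
c6: i10 ld  no-port MEM/MEM
c7: i11/i12 st and  dual

ISSUED = 10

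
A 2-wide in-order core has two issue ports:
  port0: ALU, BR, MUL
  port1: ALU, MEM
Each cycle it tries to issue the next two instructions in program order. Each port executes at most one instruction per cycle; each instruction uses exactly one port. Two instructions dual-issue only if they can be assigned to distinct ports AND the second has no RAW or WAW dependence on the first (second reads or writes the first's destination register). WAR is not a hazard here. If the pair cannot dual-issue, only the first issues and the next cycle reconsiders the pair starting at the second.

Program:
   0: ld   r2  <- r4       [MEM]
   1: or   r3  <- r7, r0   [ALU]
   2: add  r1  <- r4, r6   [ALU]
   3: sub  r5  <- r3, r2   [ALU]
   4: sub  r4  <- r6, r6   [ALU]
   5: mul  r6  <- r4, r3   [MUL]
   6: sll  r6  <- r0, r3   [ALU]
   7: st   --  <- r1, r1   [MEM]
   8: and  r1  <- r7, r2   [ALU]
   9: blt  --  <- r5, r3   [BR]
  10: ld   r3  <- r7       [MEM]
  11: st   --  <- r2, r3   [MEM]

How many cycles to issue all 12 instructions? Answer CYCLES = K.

0. ld;or @i0,i1  | 2-wide
1. add;sub @i2,i3  | 2-wide
2. sub @i4  | RAW r4
3. mul @i5  | WAW r6
4. sll;st @i6,i7  | 2-wide
5. and;blt @i8,i9  | 2-wide
6. ld @i10  | no-port MEM/MEM
7. st @i11  | tail

CYCLES = 8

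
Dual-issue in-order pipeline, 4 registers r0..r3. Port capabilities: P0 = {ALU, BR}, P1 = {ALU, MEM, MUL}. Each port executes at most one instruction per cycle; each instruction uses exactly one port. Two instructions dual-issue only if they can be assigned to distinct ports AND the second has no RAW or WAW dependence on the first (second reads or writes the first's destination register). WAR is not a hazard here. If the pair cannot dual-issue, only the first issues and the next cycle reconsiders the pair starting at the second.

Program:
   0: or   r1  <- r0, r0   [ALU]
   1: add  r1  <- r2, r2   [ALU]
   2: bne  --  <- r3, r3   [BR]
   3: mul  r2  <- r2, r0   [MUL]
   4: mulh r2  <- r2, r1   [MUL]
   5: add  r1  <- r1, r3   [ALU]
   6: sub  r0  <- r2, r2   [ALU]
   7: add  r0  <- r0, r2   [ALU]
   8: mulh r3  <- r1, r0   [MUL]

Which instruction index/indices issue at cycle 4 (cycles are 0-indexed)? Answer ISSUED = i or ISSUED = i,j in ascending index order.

ISSUED = 6

t=0 i0:or.ALU ; WAW r1
t=1 i1/i2:add.ALU/bne.BR ; pair
t=2 i3:mul.MUL ; no-port MUL/MUL
t=3 i4/i5:mulh.MUL/add.ALU ; pair
t=4 i6:sub.ALU ; RAW+WAW r0
t=5 i7:add.ALU ; RAW r0
t=6 i8:mulh.MUL ; tail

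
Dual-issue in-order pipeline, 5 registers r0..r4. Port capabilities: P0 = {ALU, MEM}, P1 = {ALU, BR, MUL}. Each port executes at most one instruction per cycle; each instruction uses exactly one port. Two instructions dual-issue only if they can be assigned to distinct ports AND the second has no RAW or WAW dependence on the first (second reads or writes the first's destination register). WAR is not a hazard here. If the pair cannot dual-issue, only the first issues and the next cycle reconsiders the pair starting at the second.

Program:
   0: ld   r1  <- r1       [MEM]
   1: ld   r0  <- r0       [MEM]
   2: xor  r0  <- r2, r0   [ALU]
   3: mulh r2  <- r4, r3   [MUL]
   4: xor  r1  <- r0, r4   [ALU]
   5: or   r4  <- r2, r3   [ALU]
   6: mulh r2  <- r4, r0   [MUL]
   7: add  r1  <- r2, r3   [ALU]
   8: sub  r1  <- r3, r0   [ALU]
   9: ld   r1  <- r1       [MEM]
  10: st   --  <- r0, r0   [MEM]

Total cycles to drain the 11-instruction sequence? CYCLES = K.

[0] i0  ld  -- no-port MEM/MEM
[1] i1  ld  -- RAW+WAW r0
[2] i2,i3  xor+mulh  -- pair
[3] i4,i5  xor+or  -- pair
[4] i6  mulh  -- RAW r2
[5] i7  add  -- WAW r1
[6] i8  sub  -- RAW+WAW r1
[7] i9  ld  -- no-port MEM/MEM
[8] i10  st  -- tail

CYCLES = 9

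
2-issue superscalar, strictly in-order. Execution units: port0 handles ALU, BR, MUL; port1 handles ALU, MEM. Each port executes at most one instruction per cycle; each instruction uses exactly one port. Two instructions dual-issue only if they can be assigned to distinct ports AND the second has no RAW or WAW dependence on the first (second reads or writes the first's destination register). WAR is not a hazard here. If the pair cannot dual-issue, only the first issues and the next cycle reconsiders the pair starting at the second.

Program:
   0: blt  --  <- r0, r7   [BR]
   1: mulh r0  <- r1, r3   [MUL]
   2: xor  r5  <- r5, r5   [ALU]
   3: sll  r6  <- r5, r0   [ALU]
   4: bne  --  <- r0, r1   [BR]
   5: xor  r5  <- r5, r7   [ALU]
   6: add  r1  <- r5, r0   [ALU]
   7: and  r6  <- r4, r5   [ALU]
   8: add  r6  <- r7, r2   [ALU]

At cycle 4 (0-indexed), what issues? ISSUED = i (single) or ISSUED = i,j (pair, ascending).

  cy0 -> i0 (blt.BR) no-port BR/MUL
  cy1 -> i1+i2 (mulh.MUL;xor.ALU) dual
  cy2 -> i3+i4 (sll.ALU;bne.BR) dual
  cy3 -> i5 (xor.ALU) RAW r5
  cy4 -> i6+i7 (add.ALU;and.ALU) dual
  cy5 -> i8 (add.ALU) tail

ISSUED = 6,7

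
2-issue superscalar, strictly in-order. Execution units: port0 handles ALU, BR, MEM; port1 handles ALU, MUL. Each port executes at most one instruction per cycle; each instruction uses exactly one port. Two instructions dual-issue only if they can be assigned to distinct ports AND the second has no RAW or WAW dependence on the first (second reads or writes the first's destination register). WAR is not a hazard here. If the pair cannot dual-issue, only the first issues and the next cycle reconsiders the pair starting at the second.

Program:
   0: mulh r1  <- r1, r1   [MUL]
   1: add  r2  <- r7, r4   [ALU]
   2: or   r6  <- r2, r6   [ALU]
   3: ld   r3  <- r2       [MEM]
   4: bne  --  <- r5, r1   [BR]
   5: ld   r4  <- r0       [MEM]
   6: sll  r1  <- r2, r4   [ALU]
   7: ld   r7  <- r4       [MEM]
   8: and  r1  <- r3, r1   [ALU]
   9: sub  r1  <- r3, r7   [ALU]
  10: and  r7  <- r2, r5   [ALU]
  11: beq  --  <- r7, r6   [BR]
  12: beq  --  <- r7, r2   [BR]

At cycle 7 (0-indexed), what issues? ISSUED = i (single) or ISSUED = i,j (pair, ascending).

  cy0 -> i0&i1 (mulh.MUL+add.ALU) pair
  cy1 -> i2&i3 (or.ALU+ld.MEM) pair
  cy2 -> i4 (bne.BR) no-port BR/MEM
  cy3 -> i5 (ld.MEM) RAW r4
  cy4 -> i6&i7 (sll.ALU+ld.MEM) pair
  cy5 -> i8 (and.ALU) WAW r1
  cy6 -> i9&i10 (sub.ALU+and.ALU) pair
  cy7 -> i11 (beq.BR) no-port BR/BR
  cy8 -> i12 (beq.BR) tail

ISSUED = 11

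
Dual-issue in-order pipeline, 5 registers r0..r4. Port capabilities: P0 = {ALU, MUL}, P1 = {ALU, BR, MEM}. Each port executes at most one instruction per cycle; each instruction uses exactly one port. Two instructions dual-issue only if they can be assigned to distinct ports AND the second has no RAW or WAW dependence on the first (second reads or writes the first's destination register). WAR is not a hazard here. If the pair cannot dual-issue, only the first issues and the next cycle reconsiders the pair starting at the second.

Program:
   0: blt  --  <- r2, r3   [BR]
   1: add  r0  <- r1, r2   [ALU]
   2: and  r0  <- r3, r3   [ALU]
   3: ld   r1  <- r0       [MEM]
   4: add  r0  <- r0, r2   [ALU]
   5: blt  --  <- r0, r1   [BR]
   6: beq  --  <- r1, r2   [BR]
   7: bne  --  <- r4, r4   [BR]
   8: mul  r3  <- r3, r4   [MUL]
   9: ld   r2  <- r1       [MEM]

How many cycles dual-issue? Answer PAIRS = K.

0. blt add @i0+i1  | 2-wide
1. and @i2  | RAW r0
2. ld add @i3+i4  | 2-wide
3. blt @i5  | no-port BR/BR
4. beq @i6  | no-port BR/BR
5. bne mul @i7+i8  | 2-wide
6. ld @i9  | tail

PAIRS = 3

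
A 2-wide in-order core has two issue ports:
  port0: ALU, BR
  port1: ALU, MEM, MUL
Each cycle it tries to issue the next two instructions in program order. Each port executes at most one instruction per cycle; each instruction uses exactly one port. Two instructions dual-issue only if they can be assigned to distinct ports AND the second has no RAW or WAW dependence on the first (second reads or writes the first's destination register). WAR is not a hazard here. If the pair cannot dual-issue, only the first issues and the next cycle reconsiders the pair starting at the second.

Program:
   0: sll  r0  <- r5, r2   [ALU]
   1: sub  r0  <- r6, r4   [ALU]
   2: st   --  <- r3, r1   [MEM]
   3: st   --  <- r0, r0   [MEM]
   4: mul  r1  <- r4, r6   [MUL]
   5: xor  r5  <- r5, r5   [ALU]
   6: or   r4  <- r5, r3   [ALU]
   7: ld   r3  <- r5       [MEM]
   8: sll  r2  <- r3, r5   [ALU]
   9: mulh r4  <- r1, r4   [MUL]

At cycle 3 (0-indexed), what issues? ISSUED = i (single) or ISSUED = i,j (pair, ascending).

c0: i0 sll  WAW r0
c1: i1/i2 sub st  dual
c2: i3 st  no-port MEM/MUL
c3: i4/i5 mul xor  dual
c4: i6/i7 or ld  dual
c5: i8/i9 sll mulh  dual

ISSUED = 4,5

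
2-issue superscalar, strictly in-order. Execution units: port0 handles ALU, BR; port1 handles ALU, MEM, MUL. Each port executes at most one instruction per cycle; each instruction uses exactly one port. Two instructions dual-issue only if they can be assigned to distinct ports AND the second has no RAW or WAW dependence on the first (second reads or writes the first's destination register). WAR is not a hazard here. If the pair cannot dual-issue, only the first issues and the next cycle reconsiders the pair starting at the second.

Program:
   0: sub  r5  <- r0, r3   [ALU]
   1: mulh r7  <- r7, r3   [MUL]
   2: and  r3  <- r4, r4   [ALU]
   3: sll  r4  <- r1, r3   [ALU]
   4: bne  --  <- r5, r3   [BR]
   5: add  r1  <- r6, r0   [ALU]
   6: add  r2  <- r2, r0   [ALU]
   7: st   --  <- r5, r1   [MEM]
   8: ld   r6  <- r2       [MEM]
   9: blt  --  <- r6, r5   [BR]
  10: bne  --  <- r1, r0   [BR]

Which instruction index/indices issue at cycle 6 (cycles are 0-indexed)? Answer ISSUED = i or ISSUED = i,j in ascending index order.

ISSUED = 9

  cy0 -> i0,i1 (sub.ALU+mulh.MUL) pair
  cy1 -> i2 (and.ALU) RAW r3
  cy2 -> i3,i4 (sll.ALU+bne.BR) pair
  cy3 -> i5,i6 (add.ALU+add.ALU) pair
  cy4 -> i7 (st.MEM) no-port MEM/MEM
  cy5 -> i8 (ld.MEM) RAW r6
  cy6 -> i9 (blt.BR) no-port BR/BR
  cy7 -> i10 (bne.BR) tail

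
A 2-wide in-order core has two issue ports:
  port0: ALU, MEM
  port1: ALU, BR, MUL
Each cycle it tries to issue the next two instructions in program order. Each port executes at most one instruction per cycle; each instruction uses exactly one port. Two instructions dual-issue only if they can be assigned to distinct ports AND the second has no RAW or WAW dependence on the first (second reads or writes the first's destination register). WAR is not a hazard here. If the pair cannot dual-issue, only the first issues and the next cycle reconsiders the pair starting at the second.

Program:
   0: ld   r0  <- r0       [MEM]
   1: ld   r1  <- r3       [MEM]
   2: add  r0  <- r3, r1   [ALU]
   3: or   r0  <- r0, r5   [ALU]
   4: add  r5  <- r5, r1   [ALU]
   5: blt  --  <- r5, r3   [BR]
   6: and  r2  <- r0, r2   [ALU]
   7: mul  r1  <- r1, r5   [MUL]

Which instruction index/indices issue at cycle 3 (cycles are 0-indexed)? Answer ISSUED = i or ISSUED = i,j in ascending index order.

0. ld.MEM @i0  | no-port MEM/MEM
1. ld.MEM @i1  | RAW r1
2. add.ALU @i2  | RAW+WAW r0
3. or.ALU+add.ALU @i3&i4  | dual
4. blt.BR+and.ALU @i5&i6  | dual
5. mul.MUL @i7  | tail

ISSUED = 3,4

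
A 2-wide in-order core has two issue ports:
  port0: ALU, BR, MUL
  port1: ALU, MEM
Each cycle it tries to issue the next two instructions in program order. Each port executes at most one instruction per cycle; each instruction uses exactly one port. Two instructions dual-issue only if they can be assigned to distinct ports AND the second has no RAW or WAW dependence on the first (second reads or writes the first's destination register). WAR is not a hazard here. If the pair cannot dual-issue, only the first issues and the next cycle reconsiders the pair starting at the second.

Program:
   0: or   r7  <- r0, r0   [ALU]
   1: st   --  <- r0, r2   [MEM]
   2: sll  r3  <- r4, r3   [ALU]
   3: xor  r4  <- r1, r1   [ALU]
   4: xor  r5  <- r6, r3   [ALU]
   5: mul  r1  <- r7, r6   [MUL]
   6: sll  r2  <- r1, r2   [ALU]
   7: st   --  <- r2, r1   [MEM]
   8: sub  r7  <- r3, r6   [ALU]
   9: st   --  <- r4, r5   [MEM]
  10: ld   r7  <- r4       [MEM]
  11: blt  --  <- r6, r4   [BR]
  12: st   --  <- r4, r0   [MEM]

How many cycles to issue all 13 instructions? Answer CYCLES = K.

#0 head=0: or.ALU;st.MEM i0,i1 pair
#1 head=2: sll.ALU;xor.ALU i2,i3 pair
#2 head=4: xor.ALU;mul.MUL i4,i5 pair
#3 head=6: sll.ALU i6 RAW r2
#4 head=7: st.MEM;sub.ALU i7,i8 pair
#5 head=9: st.MEM i9 no-port MEM/MEM
#6 head=10: ld.MEM;blt.BR i10,i11 pair
#7 head=12: st.MEM i12 tail

CYCLES = 8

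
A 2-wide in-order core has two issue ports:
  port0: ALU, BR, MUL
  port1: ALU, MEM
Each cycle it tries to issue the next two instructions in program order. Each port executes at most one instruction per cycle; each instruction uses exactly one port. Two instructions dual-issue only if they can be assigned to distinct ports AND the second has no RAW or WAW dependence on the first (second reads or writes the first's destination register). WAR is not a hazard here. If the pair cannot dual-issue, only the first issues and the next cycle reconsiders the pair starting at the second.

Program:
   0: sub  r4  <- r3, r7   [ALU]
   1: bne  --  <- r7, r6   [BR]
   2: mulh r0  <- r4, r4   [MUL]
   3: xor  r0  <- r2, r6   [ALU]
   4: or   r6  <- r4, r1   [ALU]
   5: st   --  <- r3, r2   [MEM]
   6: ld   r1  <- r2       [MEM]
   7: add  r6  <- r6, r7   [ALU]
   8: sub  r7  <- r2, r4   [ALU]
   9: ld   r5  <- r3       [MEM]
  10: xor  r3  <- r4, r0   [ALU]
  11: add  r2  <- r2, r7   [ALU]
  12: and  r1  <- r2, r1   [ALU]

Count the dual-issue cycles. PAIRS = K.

#0 head=0: sub.ALU;bne.BR i0&i1 dual
#1 head=2: mulh.MUL i2 WAW r0
#2 head=3: xor.ALU;or.ALU i3&i4 dual
#3 head=5: st.MEM i5 no-port MEM/MEM
#4 head=6: ld.MEM;add.ALU i6&i7 dual
#5 head=8: sub.ALU;ld.MEM i8&i9 dual
#6 head=10: xor.ALU;add.ALU i10&i11 dual
#7 head=12: and.ALU i12 tail

PAIRS = 5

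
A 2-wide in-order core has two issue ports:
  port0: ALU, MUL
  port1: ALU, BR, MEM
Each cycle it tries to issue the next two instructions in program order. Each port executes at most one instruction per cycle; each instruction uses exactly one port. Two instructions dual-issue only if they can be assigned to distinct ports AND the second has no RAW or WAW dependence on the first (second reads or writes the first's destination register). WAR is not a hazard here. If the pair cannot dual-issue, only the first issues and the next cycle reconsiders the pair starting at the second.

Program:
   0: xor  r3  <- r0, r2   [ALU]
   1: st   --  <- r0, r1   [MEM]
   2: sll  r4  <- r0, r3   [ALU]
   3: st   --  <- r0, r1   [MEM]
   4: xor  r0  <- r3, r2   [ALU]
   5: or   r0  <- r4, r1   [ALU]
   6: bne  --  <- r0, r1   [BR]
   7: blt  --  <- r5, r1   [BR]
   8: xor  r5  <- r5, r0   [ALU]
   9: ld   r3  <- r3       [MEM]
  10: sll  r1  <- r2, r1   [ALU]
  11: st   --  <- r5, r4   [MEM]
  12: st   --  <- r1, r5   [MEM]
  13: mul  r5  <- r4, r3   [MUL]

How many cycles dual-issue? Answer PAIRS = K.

t=0 i0,i1:xor.ALU/st.MEM ; 2-wide
t=1 i2,i3:sll.ALU/st.MEM ; 2-wide
t=2 i4:xor.ALU ; WAW r0
t=3 i5:or.ALU ; RAW r0
t=4 i6:bne.BR ; no-port BR/BR
t=5 i7,i8:blt.BR/xor.ALU ; 2-wide
t=6 i9,i10:ld.MEM/sll.ALU ; 2-wide
t=7 i11:st.MEM ; no-port MEM/MEM
t=8 i12,i13:st.MEM/mul.MUL ; 2-wide

PAIRS = 5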